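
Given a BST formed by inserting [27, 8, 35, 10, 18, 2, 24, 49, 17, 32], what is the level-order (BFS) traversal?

Tree insertion order: [27, 8, 35, 10, 18, 2, 24, 49, 17, 32]
Tree (level-order array): [27, 8, 35, 2, 10, 32, 49, None, None, None, 18, None, None, None, None, 17, 24]
BFS from the root, enqueuing left then right child of each popped node:
  queue [27] -> pop 27, enqueue [8, 35], visited so far: [27]
  queue [8, 35] -> pop 8, enqueue [2, 10], visited so far: [27, 8]
  queue [35, 2, 10] -> pop 35, enqueue [32, 49], visited so far: [27, 8, 35]
  queue [2, 10, 32, 49] -> pop 2, enqueue [none], visited so far: [27, 8, 35, 2]
  queue [10, 32, 49] -> pop 10, enqueue [18], visited so far: [27, 8, 35, 2, 10]
  queue [32, 49, 18] -> pop 32, enqueue [none], visited so far: [27, 8, 35, 2, 10, 32]
  queue [49, 18] -> pop 49, enqueue [none], visited so far: [27, 8, 35, 2, 10, 32, 49]
  queue [18] -> pop 18, enqueue [17, 24], visited so far: [27, 8, 35, 2, 10, 32, 49, 18]
  queue [17, 24] -> pop 17, enqueue [none], visited so far: [27, 8, 35, 2, 10, 32, 49, 18, 17]
  queue [24] -> pop 24, enqueue [none], visited so far: [27, 8, 35, 2, 10, 32, 49, 18, 17, 24]
Result: [27, 8, 35, 2, 10, 32, 49, 18, 17, 24]


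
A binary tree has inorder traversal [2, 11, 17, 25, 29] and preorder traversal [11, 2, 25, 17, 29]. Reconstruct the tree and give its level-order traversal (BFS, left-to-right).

Inorder:  [2, 11, 17, 25, 29]
Preorder: [11, 2, 25, 17, 29]
Algorithm: preorder visits root first, so consume preorder in order;
for each root, split the current inorder slice at that value into
left-subtree inorder and right-subtree inorder, then recurse.
Recursive splits:
  root=11; inorder splits into left=[2], right=[17, 25, 29]
  root=2; inorder splits into left=[], right=[]
  root=25; inorder splits into left=[17], right=[29]
  root=17; inorder splits into left=[], right=[]
  root=29; inorder splits into left=[], right=[]
Reconstructed level-order: [11, 2, 25, 17, 29]


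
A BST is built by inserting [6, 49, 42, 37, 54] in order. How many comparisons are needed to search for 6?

Search path for 6: 6
Found: True
Comparisons: 1


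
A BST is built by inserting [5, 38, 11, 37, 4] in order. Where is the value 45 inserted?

Starting tree (level order): [5, 4, 38, None, None, 11, None, None, 37]
Insertion path: 5 -> 38
Result: insert 45 as right child of 38
Final tree (level order): [5, 4, 38, None, None, 11, 45, None, 37]


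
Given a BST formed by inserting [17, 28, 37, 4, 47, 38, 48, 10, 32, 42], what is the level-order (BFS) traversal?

Tree insertion order: [17, 28, 37, 4, 47, 38, 48, 10, 32, 42]
Tree (level-order array): [17, 4, 28, None, 10, None, 37, None, None, 32, 47, None, None, 38, 48, None, 42]
BFS from the root, enqueuing left then right child of each popped node:
  queue [17] -> pop 17, enqueue [4, 28], visited so far: [17]
  queue [4, 28] -> pop 4, enqueue [10], visited so far: [17, 4]
  queue [28, 10] -> pop 28, enqueue [37], visited so far: [17, 4, 28]
  queue [10, 37] -> pop 10, enqueue [none], visited so far: [17, 4, 28, 10]
  queue [37] -> pop 37, enqueue [32, 47], visited so far: [17, 4, 28, 10, 37]
  queue [32, 47] -> pop 32, enqueue [none], visited so far: [17, 4, 28, 10, 37, 32]
  queue [47] -> pop 47, enqueue [38, 48], visited so far: [17, 4, 28, 10, 37, 32, 47]
  queue [38, 48] -> pop 38, enqueue [42], visited so far: [17, 4, 28, 10, 37, 32, 47, 38]
  queue [48, 42] -> pop 48, enqueue [none], visited so far: [17, 4, 28, 10, 37, 32, 47, 38, 48]
  queue [42] -> pop 42, enqueue [none], visited so far: [17, 4, 28, 10, 37, 32, 47, 38, 48, 42]
Result: [17, 4, 28, 10, 37, 32, 47, 38, 48, 42]


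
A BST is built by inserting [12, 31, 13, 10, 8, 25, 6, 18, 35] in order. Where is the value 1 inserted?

Starting tree (level order): [12, 10, 31, 8, None, 13, 35, 6, None, None, 25, None, None, None, None, 18]
Insertion path: 12 -> 10 -> 8 -> 6
Result: insert 1 as left child of 6
Final tree (level order): [12, 10, 31, 8, None, 13, 35, 6, None, None, 25, None, None, 1, None, 18]


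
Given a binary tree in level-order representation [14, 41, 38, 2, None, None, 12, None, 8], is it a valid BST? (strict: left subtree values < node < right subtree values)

Level-order array: [14, 41, 38, 2, None, None, 12, None, 8]
Validate using subtree bounds (lo, hi): at each node, require lo < value < hi,
then recurse left with hi=value and right with lo=value.
Preorder trace (stopping at first violation):
  at node 14 with bounds (-inf, +inf): OK
  at node 41 with bounds (-inf, 14): VIOLATION
Node 41 violates its bound: not (-inf < 41 < 14).
Result: Not a valid BST


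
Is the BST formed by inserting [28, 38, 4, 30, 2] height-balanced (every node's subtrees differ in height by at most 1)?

Tree (level-order array): [28, 4, 38, 2, None, 30]
Definition: a tree is height-balanced if, at every node, |h(left) - h(right)| <= 1 (empty subtree has height -1).
Bottom-up per-node check:
  node 2: h_left=-1, h_right=-1, diff=0 [OK], height=0
  node 4: h_left=0, h_right=-1, diff=1 [OK], height=1
  node 30: h_left=-1, h_right=-1, diff=0 [OK], height=0
  node 38: h_left=0, h_right=-1, diff=1 [OK], height=1
  node 28: h_left=1, h_right=1, diff=0 [OK], height=2
All nodes satisfy the balance condition.
Result: Balanced


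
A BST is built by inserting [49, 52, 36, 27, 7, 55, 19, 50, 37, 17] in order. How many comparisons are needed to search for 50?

Search path for 50: 49 -> 52 -> 50
Found: True
Comparisons: 3


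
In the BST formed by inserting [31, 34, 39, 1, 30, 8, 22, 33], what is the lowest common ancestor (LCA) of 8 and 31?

Tree insertion order: [31, 34, 39, 1, 30, 8, 22, 33]
Tree (level-order array): [31, 1, 34, None, 30, 33, 39, 8, None, None, None, None, None, None, 22]
In a BST, the LCA of p=8, q=31 is the first node v on the
root-to-leaf path with p <= v <= q (go left if both < v, right if both > v).
Walk from root:
  at 31: 8 <= 31 <= 31, this is the LCA
LCA = 31


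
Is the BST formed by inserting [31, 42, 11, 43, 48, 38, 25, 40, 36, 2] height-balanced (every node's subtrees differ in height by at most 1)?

Tree (level-order array): [31, 11, 42, 2, 25, 38, 43, None, None, None, None, 36, 40, None, 48]
Definition: a tree is height-balanced if, at every node, |h(left) - h(right)| <= 1 (empty subtree has height -1).
Bottom-up per-node check:
  node 2: h_left=-1, h_right=-1, diff=0 [OK], height=0
  node 25: h_left=-1, h_right=-1, diff=0 [OK], height=0
  node 11: h_left=0, h_right=0, diff=0 [OK], height=1
  node 36: h_left=-1, h_right=-1, diff=0 [OK], height=0
  node 40: h_left=-1, h_right=-1, diff=0 [OK], height=0
  node 38: h_left=0, h_right=0, diff=0 [OK], height=1
  node 48: h_left=-1, h_right=-1, diff=0 [OK], height=0
  node 43: h_left=-1, h_right=0, diff=1 [OK], height=1
  node 42: h_left=1, h_right=1, diff=0 [OK], height=2
  node 31: h_left=1, h_right=2, diff=1 [OK], height=3
All nodes satisfy the balance condition.
Result: Balanced


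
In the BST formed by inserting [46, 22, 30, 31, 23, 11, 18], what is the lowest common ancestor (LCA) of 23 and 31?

Tree insertion order: [46, 22, 30, 31, 23, 11, 18]
Tree (level-order array): [46, 22, None, 11, 30, None, 18, 23, 31]
In a BST, the LCA of p=23, q=31 is the first node v on the
root-to-leaf path with p <= v <= q (go left if both < v, right if both > v).
Walk from root:
  at 46: both 23 and 31 < 46, go left
  at 22: both 23 and 31 > 22, go right
  at 30: 23 <= 30 <= 31, this is the LCA
LCA = 30


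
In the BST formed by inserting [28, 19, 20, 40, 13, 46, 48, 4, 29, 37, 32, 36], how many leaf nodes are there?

Tree built from: [28, 19, 20, 40, 13, 46, 48, 4, 29, 37, 32, 36]
Tree (level-order array): [28, 19, 40, 13, 20, 29, 46, 4, None, None, None, None, 37, None, 48, None, None, 32, None, None, None, None, 36]
Rule: A leaf has 0 children.
Per-node child counts:
  node 28: 2 child(ren)
  node 19: 2 child(ren)
  node 13: 1 child(ren)
  node 4: 0 child(ren)
  node 20: 0 child(ren)
  node 40: 2 child(ren)
  node 29: 1 child(ren)
  node 37: 1 child(ren)
  node 32: 1 child(ren)
  node 36: 0 child(ren)
  node 46: 1 child(ren)
  node 48: 0 child(ren)
Matching nodes: [4, 20, 36, 48]
Count of leaf nodes: 4


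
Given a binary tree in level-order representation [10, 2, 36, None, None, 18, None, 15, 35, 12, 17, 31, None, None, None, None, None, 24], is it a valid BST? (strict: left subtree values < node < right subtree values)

Level-order array: [10, 2, 36, None, None, 18, None, 15, 35, 12, 17, 31, None, None, None, None, None, 24]
Validate using subtree bounds (lo, hi): at each node, require lo < value < hi,
then recurse left with hi=value and right with lo=value.
Preorder trace (stopping at first violation):
  at node 10 with bounds (-inf, +inf): OK
  at node 2 with bounds (-inf, 10): OK
  at node 36 with bounds (10, +inf): OK
  at node 18 with bounds (10, 36): OK
  at node 15 with bounds (10, 18): OK
  at node 12 with bounds (10, 15): OK
  at node 17 with bounds (15, 18): OK
  at node 35 with bounds (18, 36): OK
  at node 31 with bounds (18, 35): OK
  at node 24 with bounds (18, 31): OK
No violation found at any node.
Result: Valid BST


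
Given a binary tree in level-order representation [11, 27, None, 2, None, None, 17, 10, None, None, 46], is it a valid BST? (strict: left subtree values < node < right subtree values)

Level-order array: [11, 27, None, 2, None, None, 17, 10, None, None, 46]
Validate using subtree bounds (lo, hi): at each node, require lo < value < hi,
then recurse left with hi=value and right with lo=value.
Preorder trace (stopping at first violation):
  at node 11 with bounds (-inf, +inf): OK
  at node 27 with bounds (-inf, 11): VIOLATION
Node 27 violates its bound: not (-inf < 27 < 11).
Result: Not a valid BST


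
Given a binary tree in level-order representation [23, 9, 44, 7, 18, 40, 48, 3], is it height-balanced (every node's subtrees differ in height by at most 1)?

Tree (level-order array): [23, 9, 44, 7, 18, 40, 48, 3]
Definition: a tree is height-balanced if, at every node, |h(left) - h(right)| <= 1 (empty subtree has height -1).
Bottom-up per-node check:
  node 3: h_left=-1, h_right=-1, diff=0 [OK], height=0
  node 7: h_left=0, h_right=-1, diff=1 [OK], height=1
  node 18: h_left=-1, h_right=-1, diff=0 [OK], height=0
  node 9: h_left=1, h_right=0, diff=1 [OK], height=2
  node 40: h_left=-1, h_right=-1, diff=0 [OK], height=0
  node 48: h_left=-1, h_right=-1, diff=0 [OK], height=0
  node 44: h_left=0, h_right=0, diff=0 [OK], height=1
  node 23: h_left=2, h_right=1, diff=1 [OK], height=3
All nodes satisfy the balance condition.
Result: Balanced


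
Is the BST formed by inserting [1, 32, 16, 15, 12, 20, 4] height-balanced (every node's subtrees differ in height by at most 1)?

Tree (level-order array): [1, None, 32, 16, None, 15, 20, 12, None, None, None, 4]
Definition: a tree is height-balanced if, at every node, |h(left) - h(right)| <= 1 (empty subtree has height -1).
Bottom-up per-node check:
  node 4: h_left=-1, h_right=-1, diff=0 [OK], height=0
  node 12: h_left=0, h_right=-1, diff=1 [OK], height=1
  node 15: h_left=1, h_right=-1, diff=2 [FAIL (|1--1|=2 > 1)], height=2
  node 20: h_left=-1, h_right=-1, diff=0 [OK], height=0
  node 16: h_left=2, h_right=0, diff=2 [FAIL (|2-0|=2 > 1)], height=3
  node 32: h_left=3, h_right=-1, diff=4 [FAIL (|3--1|=4 > 1)], height=4
  node 1: h_left=-1, h_right=4, diff=5 [FAIL (|-1-4|=5 > 1)], height=5
Node 15 violates the condition: |1 - -1| = 2 > 1.
Result: Not balanced


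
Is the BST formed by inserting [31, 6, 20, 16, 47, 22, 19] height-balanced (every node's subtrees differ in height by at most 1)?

Tree (level-order array): [31, 6, 47, None, 20, None, None, 16, 22, None, 19]
Definition: a tree is height-balanced if, at every node, |h(left) - h(right)| <= 1 (empty subtree has height -1).
Bottom-up per-node check:
  node 19: h_left=-1, h_right=-1, diff=0 [OK], height=0
  node 16: h_left=-1, h_right=0, diff=1 [OK], height=1
  node 22: h_left=-1, h_right=-1, diff=0 [OK], height=0
  node 20: h_left=1, h_right=0, diff=1 [OK], height=2
  node 6: h_left=-1, h_right=2, diff=3 [FAIL (|-1-2|=3 > 1)], height=3
  node 47: h_left=-1, h_right=-1, diff=0 [OK], height=0
  node 31: h_left=3, h_right=0, diff=3 [FAIL (|3-0|=3 > 1)], height=4
Node 6 violates the condition: |-1 - 2| = 3 > 1.
Result: Not balanced


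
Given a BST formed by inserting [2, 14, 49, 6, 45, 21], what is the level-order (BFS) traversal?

Tree insertion order: [2, 14, 49, 6, 45, 21]
Tree (level-order array): [2, None, 14, 6, 49, None, None, 45, None, 21]
BFS from the root, enqueuing left then right child of each popped node:
  queue [2] -> pop 2, enqueue [14], visited so far: [2]
  queue [14] -> pop 14, enqueue [6, 49], visited so far: [2, 14]
  queue [6, 49] -> pop 6, enqueue [none], visited so far: [2, 14, 6]
  queue [49] -> pop 49, enqueue [45], visited so far: [2, 14, 6, 49]
  queue [45] -> pop 45, enqueue [21], visited so far: [2, 14, 6, 49, 45]
  queue [21] -> pop 21, enqueue [none], visited so far: [2, 14, 6, 49, 45, 21]
Result: [2, 14, 6, 49, 45, 21]


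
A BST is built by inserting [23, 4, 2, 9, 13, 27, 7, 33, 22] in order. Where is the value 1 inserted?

Starting tree (level order): [23, 4, 27, 2, 9, None, 33, None, None, 7, 13, None, None, None, None, None, 22]
Insertion path: 23 -> 4 -> 2
Result: insert 1 as left child of 2
Final tree (level order): [23, 4, 27, 2, 9, None, 33, 1, None, 7, 13, None, None, None, None, None, None, None, 22]


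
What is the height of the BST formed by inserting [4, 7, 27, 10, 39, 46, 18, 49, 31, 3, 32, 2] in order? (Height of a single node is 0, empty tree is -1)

Insertion order: [4, 7, 27, 10, 39, 46, 18, 49, 31, 3, 32, 2]
Tree (level-order array): [4, 3, 7, 2, None, None, 27, None, None, 10, 39, None, 18, 31, 46, None, None, None, 32, None, 49]
Compute height bottom-up (empty subtree = -1):
  height(2) = 1 + max(-1, -1) = 0
  height(3) = 1 + max(0, -1) = 1
  height(18) = 1 + max(-1, -1) = 0
  height(10) = 1 + max(-1, 0) = 1
  height(32) = 1 + max(-1, -1) = 0
  height(31) = 1 + max(-1, 0) = 1
  height(49) = 1 + max(-1, -1) = 0
  height(46) = 1 + max(-1, 0) = 1
  height(39) = 1 + max(1, 1) = 2
  height(27) = 1 + max(1, 2) = 3
  height(7) = 1 + max(-1, 3) = 4
  height(4) = 1 + max(1, 4) = 5
Height = 5


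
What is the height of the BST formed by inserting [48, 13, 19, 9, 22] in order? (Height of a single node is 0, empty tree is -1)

Insertion order: [48, 13, 19, 9, 22]
Tree (level-order array): [48, 13, None, 9, 19, None, None, None, 22]
Compute height bottom-up (empty subtree = -1):
  height(9) = 1 + max(-1, -1) = 0
  height(22) = 1 + max(-1, -1) = 0
  height(19) = 1 + max(-1, 0) = 1
  height(13) = 1 + max(0, 1) = 2
  height(48) = 1 + max(2, -1) = 3
Height = 3


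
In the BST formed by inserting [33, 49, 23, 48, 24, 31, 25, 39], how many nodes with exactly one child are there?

Tree built from: [33, 49, 23, 48, 24, 31, 25, 39]
Tree (level-order array): [33, 23, 49, None, 24, 48, None, None, 31, 39, None, 25]
Rule: These are nodes with exactly 1 non-null child.
Per-node child counts:
  node 33: 2 child(ren)
  node 23: 1 child(ren)
  node 24: 1 child(ren)
  node 31: 1 child(ren)
  node 25: 0 child(ren)
  node 49: 1 child(ren)
  node 48: 1 child(ren)
  node 39: 0 child(ren)
Matching nodes: [23, 24, 31, 49, 48]
Count of nodes with exactly one child: 5


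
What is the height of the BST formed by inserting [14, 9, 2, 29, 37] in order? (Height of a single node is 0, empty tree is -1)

Insertion order: [14, 9, 2, 29, 37]
Tree (level-order array): [14, 9, 29, 2, None, None, 37]
Compute height bottom-up (empty subtree = -1):
  height(2) = 1 + max(-1, -1) = 0
  height(9) = 1 + max(0, -1) = 1
  height(37) = 1 + max(-1, -1) = 0
  height(29) = 1 + max(-1, 0) = 1
  height(14) = 1 + max(1, 1) = 2
Height = 2


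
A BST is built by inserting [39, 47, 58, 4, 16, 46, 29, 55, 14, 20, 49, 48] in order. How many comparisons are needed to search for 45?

Search path for 45: 39 -> 47 -> 46
Found: False
Comparisons: 3


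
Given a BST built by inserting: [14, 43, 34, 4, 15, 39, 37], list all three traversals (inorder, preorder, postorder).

Tree insertion order: [14, 43, 34, 4, 15, 39, 37]
Tree (level-order array): [14, 4, 43, None, None, 34, None, 15, 39, None, None, 37]
Inorder (L, root, R): [4, 14, 15, 34, 37, 39, 43]
Preorder (root, L, R): [14, 4, 43, 34, 15, 39, 37]
Postorder (L, R, root): [4, 15, 37, 39, 34, 43, 14]


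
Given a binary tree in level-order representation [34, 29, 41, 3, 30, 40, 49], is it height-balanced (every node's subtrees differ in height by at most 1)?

Tree (level-order array): [34, 29, 41, 3, 30, 40, 49]
Definition: a tree is height-balanced if, at every node, |h(left) - h(right)| <= 1 (empty subtree has height -1).
Bottom-up per-node check:
  node 3: h_left=-1, h_right=-1, diff=0 [OK], height=0
  node 30: h_left=-1, h_right=-1, diff=0 [OK], height=0
  node 29: h_left=0, h_right=0, diff=0 [OK], height=1
  node 40: h_left=-1, h_right=-1, diff=0 [OK], height=0
  node 49: h_left=-1, h_right=-1, diff=0 [OK], height=0
  node 41: h_left=0, h_right=0, diff=0 [OK], height=1
  node 34: h_left=1, h_right=1, diff=0 [OK], height=2
All nodes satisfy the balance condition.
Result: Balanced


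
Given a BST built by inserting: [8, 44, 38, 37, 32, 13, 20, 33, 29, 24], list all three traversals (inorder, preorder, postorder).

Tree insertion order: [8, 44, 38, 37, 32, 13, 20, 33, 29, 24]
Tree (level-order array): [8, None, 44, 38, None, 37, None, 32, None, 13, 33, None, 20, None, None, None, 29, 24]
Inorder (L, root, R): [8, 13, 20, 24, 29, 32, 33, 37, 38, 44]
Preorder (root, L, R): [8, 44, 38, 37, 32, 13, 20, 29, 24, 33]
Postorder (L, R, root): [24, 29, 20, 13, 33, 32, 37, 38, 44, 8]


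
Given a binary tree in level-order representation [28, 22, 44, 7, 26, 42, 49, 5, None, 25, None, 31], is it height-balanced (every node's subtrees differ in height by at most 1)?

Tree (level-order array): [28, 22, 44, 7, 26, 42, 49, 5, None, 25, None, 31]
Definition: a tree is height-balanced if, at every node, |h(left) - h(right)| <= 1 (empty subtree has height -1).
Bottom-up per-node check:
  node 5: h_left=-1, h_right=-1, diff=0 [OK], height=0
  node 7: h_left=0, h_right=-1, diff=1 [OK], height=1
  node 25: h_left=-1, h_right=-1, diff=0 [OK], height=0
  node 26: h_left=0, h_right=-1, diff=1 [OK], height=1
  node 22: h_left=1, h_right=1, diff=0 [OK], height=2
  node 31: h_left=-1, h_right=-1, diff=0 [OK], height=0
  node 42: h_left=0, h_right=-1, diff=1 [OK], height=1
  node 49: h_left=-1, h_right=-1, diff=0 [OK], height=0
  node 44: h_left=1, h_right=0, diff=1 [OK], height=2
  node 28: h_left=2, h_right=2, diff=0 [OK], height=3
All nodes satisfy the balance condition.
Result: Balanced


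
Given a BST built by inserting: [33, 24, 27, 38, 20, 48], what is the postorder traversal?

Tree insertion order: [33, 24, 27, 38, 20, 48]
Tree (level-order array): [33, 24, 38, 20, 27, None, 48]
Postorder traversal: [20, 27, 24, 48, 38, 33]


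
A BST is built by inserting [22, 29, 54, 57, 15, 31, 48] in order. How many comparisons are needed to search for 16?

Search path for 16: 22 -> 15
Found: False
Comparisons: 2


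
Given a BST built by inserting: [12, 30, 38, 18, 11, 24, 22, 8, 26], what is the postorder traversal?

Tree insertion order: [12, 30, 38, 18, 11, 24, 22, 8, 26]
Tree (level-order array): [12, 11, 30, 8, None, 18, 38, None, None, None, 24, None, None, 22, 26]
Postorder traversal: [8, 11, 22, 26, 24, 18, 38, 30, 12]


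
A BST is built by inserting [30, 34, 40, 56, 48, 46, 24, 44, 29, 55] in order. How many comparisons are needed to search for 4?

Search path for 4: 30 -> 24
Found: False
Comparisons: 2


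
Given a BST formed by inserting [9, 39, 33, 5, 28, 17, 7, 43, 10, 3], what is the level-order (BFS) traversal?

Tree insertion order: [9, 39, 33, 5, 28, 17, 7, 43, 10, 3]
Tree (level-order array): [9, 5, 39, 3, 7, 33, 43, None, None, None, None, 28, None, None, None, 17, None, 10]
BFS from the root, enqueuing left then right child of each popped node:
  queue [9] -> pop 9, enqueue [5, 39], visited so far: [9]
  queue [5, 39] -> pop 5, enqueue [3, 7], visited so far: [9, 5]
  queue [39, 3, 7] -> pop 39, enqueue [33, 43], visited so far: [9, 5, 39]
  queue [3, 7, 33, 43] -> pop 3, enqueue [none], visited so far: [9, 5, 39, 3]
  queue [7, 33, 43] -> pop 7, enqueue [none], visited so far: [9, 5, 39, 3, 7]
  queue [33, 43] -> pop 33, enqueue [28], visited so far: [9, 5, 39, 3, 7, 33]
  queue [43, 28] -> pop 43, enqueue [none], visited so far: [9, 5, 39, 3, 7, 33, 43]
  queue [28] -> pop 28, enqueue [17], visited so far: [9, 5, 39, 3, 7, 33, 43, 28]
  queue [17] -> pop 17, enqueue [10], visited so far: [9, 5, 39, 3, 7, 33, 43, 28, 17]
  queue [10] -> pop 10, enqueue [none], visited so far: [9, 5, 39, 3, 7, 33, 43, 28, 17, 10]
Result: [9, 5, 39, 3, 7, 33, 43, 28, 17, 10]


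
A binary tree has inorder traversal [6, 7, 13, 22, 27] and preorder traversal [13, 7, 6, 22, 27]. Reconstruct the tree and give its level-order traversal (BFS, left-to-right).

Inorder:  [6, 7, 13, 22, 27]
Preorder: [13, 7, 6, 22, 27]
Algorithm: preorder visits root first, so consume preorder in order;
for each root, split the current inorder slice at that value into
left-subtree inorder and right-subtree inorder, then recurse.
Recursive splits:
  root=13; inorder splits into left=[6, 7], right=[22, 27]
  root=7; inorder splits into left=[6], right=[]
  root=6; inorder splits into left=[], right=[]
  root=22; inorder splits into left=[], right=[27]
  root=27; inorder splits into left=[], right=[]
Reconstructed level-order: [13, 7, 22, 6, 27]


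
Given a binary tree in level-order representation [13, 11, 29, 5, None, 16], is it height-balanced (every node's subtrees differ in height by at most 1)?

Tree (level-order array): [13, 11, 29, 5, None, 16]
Definition: a tree is height-balanced if, at every node, |h(left) - h(right)| <= 1 (empty subtree has height -1).
Bottom-up per-node check:
  node 5: h_left=-1, h_right=-1, diff=0 [OK], height=0
  node 11: h_left=0, h_right=-1, diff=1 [OK], height=1
  node 16: h_left=-1, h_right=-1, diff=0 [OK], height=0
  node 29: h_left=0, h_right=-1, diff=1 [OK], height=1
  node 13: h_left=1, h_right=1, diff=0 [OK], height=2
All nodes satisfy the balance condition.
Result: Balanced


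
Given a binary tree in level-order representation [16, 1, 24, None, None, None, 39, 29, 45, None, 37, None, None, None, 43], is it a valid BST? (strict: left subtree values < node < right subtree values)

Level-order array: [16, 1, 24, None, None, None, 39, 29, 45, None, 37, None, None, None, 43]
Validate using subtree bounds (lo, hi): at each node, require lo < value < hi,
then recurse left with hi=value and right with lo=value.
Preorder trace (stopping at first violation):
  at node 16 with bounds (-inf, +inf): OK
  at node 1 with bounds (-inf, 16): OK
  at node 24 with bounds (16, +inf): OK
  at node 39 with bounds (24, +inf): OK
  at node 29 with bounds (24, 39): OK
  at node 37 with bounds (29, 39): OK
  at node 43 with bounds (37, 39): VIOLATION
Node 43 violates its bound: not (37 < 43 < 39).
Result: Not a valid BST


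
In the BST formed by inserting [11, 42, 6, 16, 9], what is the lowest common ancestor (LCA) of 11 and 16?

Tree insertion order: [11, 42, 6, 16, 9]
Tree (level-order array): [11, 6, 42, None, 9, 16]
In a BST, the LCA of p=11, q=16 is the first node v on the
root-to-leaf path with p <= v <= q (go left if both < v, right if both > v).
Walk from root:
  at 11: 11 <= 11 <= 16, this is the LCA
LCA = 11


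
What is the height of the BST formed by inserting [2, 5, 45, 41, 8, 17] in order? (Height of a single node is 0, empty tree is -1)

Insertion order: [2, 5, 45, 41, 8, 17]
Tree (level-order array): [2, None, 5, None, 45, 41, None, 8, None, None, 17]
Compute height bottom-up (empty subtree = -1):
  height(17) = 1 + max(-1, -1) = 0
  height(8) = 1 + max(-1, 0) = 1
  height(41) = 1 + max(1, -1) = 2
  height(45) = 1 + max(2, -1) = 3
  height(5) = 1 + max(-1, 3) = 4
  height(2) = 1 + max(-1, 4) = 5
Height = 5


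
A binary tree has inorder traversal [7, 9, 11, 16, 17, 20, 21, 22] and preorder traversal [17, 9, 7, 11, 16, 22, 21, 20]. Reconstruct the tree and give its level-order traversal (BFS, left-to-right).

Inorder:  [7, 9, 11, 16, 17, 20, 21, 22]
Preorder: [17, 9, 7, 11, 16, 22, 21, 20]
Algorithm: preorder visits root first, so consume preorder in order;
for each root, split the current inorder slice at that value into
left-subtree inorder and right-subtree inorder, then recurse.
Recursive splits:
  root=17; inorder splits into left=[7, 9, 11, 16], right=[20, 21, 22]
  root=9; inorder splits into left=[7], right=[11, 16]
  root=7; inorder splits into left=[], right=[]
  root=11; inorder splits into left=[], right=[16]
  root=16; inorder splits into left=[], right=[]
  root=22; inorder splits into left=[20, 21], right=[]
  root=21; inorder splits into left=[20], right=[]
  root=20; inorder splits into left=[], right=[]
Reconstructed level-order: [17, 9, 22, 7, 11, 21, 16, 20]


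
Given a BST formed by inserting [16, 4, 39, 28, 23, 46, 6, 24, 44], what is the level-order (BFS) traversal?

Tree insertion order: [16, 4, 39, 28, 23, 46, 6, 24, 44]
Tree (level-order array): [16, 4, 39, None, 6, 28, 46, None, None, 23, None, 44, None, None, 24]
BFS from the root, enqueuing left then right child of each popped node:
  queue [16] -> pop 16, enqueue [4, 39], visited so far: [16]
  queue [4, 39] -> pop 4, enqueue [6], visited so far: [16, 4]
  queue [39, 6] -> pop 39, enqueue [28, 46], visited so far: [16, 4, 39]
  queue [6, 28, 46] -> pop 6, enqueue [none], visited so far: [16, 4, 39, 6]
  queue [28, 46] -> pop 28, enqueue [23], visited so far: [16, 4, 39, 6, 28]
  queue [46, 23] -> pop 46, enqueue [44], visited so far: [16, 4, 39, 6, 28, 46]
  queue [23, 44] -> pop 23, enqueue [24], visited so far: [16, 4, 39, 6, 28, 46, 23]
  queue [44, 24] -> pop 44, enqueue [none], visited so far: [16, 4, 39, 6, 28, 46, 23, 44]
  queue [24] -> pop 24, enqueue [none], visited so far: [16, 4, 39, 6, 28, 46, 23, 44, 24]
Result: [16, 4, 39, 6, 28, 46, 23, 44, 24]


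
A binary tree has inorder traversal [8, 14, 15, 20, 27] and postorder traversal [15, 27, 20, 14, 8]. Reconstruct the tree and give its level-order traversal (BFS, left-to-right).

Inorder:   [8, 14, 15, 20, 27]
Postorder: [15, 27, 20, 14, 8]
Algorithm: postorder visits root last, so walk postorder right-to-left;
each value is the root of the current inorder slice — split it at that
value, recurse on the right subtree first, then the left.
Recursive splits:
  root=8; inorder splits into left=[], right=[14, 15, 20, 27]
  root=14; inorder splits into left=[], right=[15, 20, 27]
  root=20; inorder splits into left=[15], right=[27]
  root=27; inorder splits into left=[], right=[]
  root=15; inorder splits into left=[], right=[]
Reconstructed level-order: [8, 14, 20, 15, 27]


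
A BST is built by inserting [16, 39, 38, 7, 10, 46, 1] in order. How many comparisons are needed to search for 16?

Search path for 16: 16
Found: True
Comparisons: 1


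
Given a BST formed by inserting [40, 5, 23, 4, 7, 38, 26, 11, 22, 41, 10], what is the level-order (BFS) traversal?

Tree insertion order: [40, 5, 23, 4, 7, 38, 26, 11, 22, 41, 10]
Tree (level-order array): [40, 5, 41, 4, 23, None, None, None, None, 7, 38, None, 11, 26, None, 10, 22]
BFS from the root, enqueuing left then right child of each popped node:
  queue [40] -> pop 40, enqueue [5, 41], visited so far: [40]
  queue [5, 41] -> pop 5, enqueue [4, 23], visited so far: [40, 5]
  queue [41, 4, 23] -> pop 41, enqueue [none], visited so far: [40, 5, 41]
  queue [4, 23] -> pop 4, enqueue [none], visited so far: [40, 5, 41, 4]
  queue [23] -> pop 23, enqueue [7, 38], visited so far: [40, 5, 41, 4, 23]
  queue [7, 38] -> pop 7, enqueue [11], visited so far: [40, 5, 41, 4, 23, 7]
  queue [38, 11] -> pop 38, enqueue [26], visited so far: [40, 5, 41, 4, 23, 7, 38]
  queue [11, 26] -> pop 11, enqueue [10, 22], visited so far: [40, 5, 41, 4, 23, 7, 38, 11]
  queue [26, 10, 22] -> pop 26, enqueue [none], visited so far: [40, 5, 41, 4, 23, 7, 38, 11, 26]
  queue [10, 22] -> pop 10, enqueue [none], visited so far: [40, 5, 41, 4, 23, 7, 38, 11, 26, 10]
  queue [22] -> pop 22, enqueue [none], visited so far: [40, 5, 41, 4, 23, 7, 38, 11, 26, 10, 22]
Result: [40, 5, 41, 4, 23, 7, 38, 11, 26, 10, 22]


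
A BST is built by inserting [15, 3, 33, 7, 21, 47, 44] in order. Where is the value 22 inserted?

Starting tree (level order): [15, 3, 33, None, 7, 21, 47, None, None, None, None, 44]
Insertion path: 15 -> 33 -> 21
Result: insert 22 as right child of 21
Final tree (level order): [15, 3, 33, None, 7, 21, 47, None, None, None, 22, 44]


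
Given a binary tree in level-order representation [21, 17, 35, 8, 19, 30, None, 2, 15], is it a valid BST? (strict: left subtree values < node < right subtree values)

Level-order array: [21, 17, 35, 8, 19, 30, None, 2, 15]
Validate using subtree bounds (lo, hi): at each node, require lo < value < hi,
then recurse left with hi=value and right with lo=value.
Preorder trace (stopping at first violation):
  at node 21 with bounds (-inf, +inf): OK
  at node 17 with bounds (-inf, 21): OK
  at node 8 with bounds (-inf, 17): OK
  at node 2 with bounds (-inf, 8): OK
  at node 15 with bounds (8, 17): OK
  at node 19 with bounds (17, 21): OK
  at node 35 with bounds (21, +inf): OK
  at node 30 with bounds (21, 35): OK
No violation found at any node.
Result: Valid BST


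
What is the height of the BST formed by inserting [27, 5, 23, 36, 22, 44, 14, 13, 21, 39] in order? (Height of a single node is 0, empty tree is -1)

Insertion order: [27, 5, 23, 36, 22, 44, 14, 13, 21, 39]
Tree (level-order array): [27, 5, 36, None, 23, None, 44, 22, None, 39, None, 14, None, None, None, 13, 21]
Compute height bottom-up (empty subtree = -1):
  height(13) = 1 + max(-1, -1) = 0
  height(21) = 1 + max(-1, -1) = 0
  height(14) = 1 + max(0, 0) = 1
  height(22) = 1 + max(1, -1) = 2
  height(23) = 1 + max(2, -1) = 3
  height(5) = 1 + max(-1, 3) = 4
  height(39) = 1 + max(-1, -1) = 0
  height(44) = 1 + max(0, -1) = 1
  height(36) = 1 + max(-1, 1) = 2
  height(27) = 1 + max(4, 2) = 5
Height = 5


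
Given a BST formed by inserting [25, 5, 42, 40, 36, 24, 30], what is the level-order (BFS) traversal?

Tree insertion order: [25, 5, 42, 40, 36, 24, 30]
Tree (level-order array): [25, 5, 42, None, 24, 40, None, None, None, 36, None, 30]
BFS from the root, enqueuing left then right child of each popped node:
  queue [25] -> pop 25, enqueue [5, 42], visited so far: [25]
  queue [5, 42] -> pop 5, enqueue [24], visited so far: [25, 5]
  queue [42, 24] -> pop 42, enqueue [40], visited so far: [25, 5, 42]
  queue [24, 40] -> pop 24, enqueue [none], visited so far: [25, 5, 42, 24]
  queue [40] -> pop 40, enqueue [36], visited so far: [25, 5, 42, 24, 40]
  queue [36] -> pop 36, enqueue [30], visited so far: [25, 5, 42, 24, 40, 36]
  queue [30] -> pop 30, enqueue [none], visited so far: [25, 5, 42, 24, 40, 36, 30]
Result: [25, 5, 42, 24, 40, 36, 30]


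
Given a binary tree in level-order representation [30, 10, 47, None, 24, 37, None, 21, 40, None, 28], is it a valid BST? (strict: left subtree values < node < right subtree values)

Level-order array: [30, 10, 47, None, 24, 37, None, 21, 40, None, 28]
Validate using subtree bounds (lo, hi): at each node, require lo < value < hi,
then recurse left with hi=value and right with lo=value.
Preorder trace (stopping at first violation):
  at node 30 with bounds (-inf, +inf): OK
  at node 10 with bounds (-inf, 30): OK
  at node 24 with bounds (10, 30): OK
  at node 21 with bounds (10, 24): OK
  at node 40 with bounds (24, 30): VIOLATION
Node 40 violates its bound: not (24 < 40 < 30).
Result: Not a valid BST


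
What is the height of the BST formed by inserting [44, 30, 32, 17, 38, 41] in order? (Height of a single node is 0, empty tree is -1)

Insertion order: [44, 30, 32, 17, 38, 41]
Tree (level-order array): [44, 30, None, 17, 32, None, None, None, 38, None, 41]
Compute height bottom-up (empty subtree = -1):
  height(17) = 1 + max(-1, -1) = 0
  height(41) = 1 + max(-1, -1) = 0
  height(38) = 1 + max(-1, 0) = 1
  height(32) = 1 + max(-1, 1) = 2
  height(30) = 1 + max(0, 2) = 3
  height(44) = 1 + max(3, -1) = 4
Height = 4


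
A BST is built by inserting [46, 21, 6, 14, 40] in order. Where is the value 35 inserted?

Starting tree (level order): [46, 21, None, 6, 40, None, 14]
Insertion path: 46 -> 21 -> 40
Result: insert 35 as left child of 40
Final tree (level order): [46, 21, None, 6, 40, None, 14, 35]


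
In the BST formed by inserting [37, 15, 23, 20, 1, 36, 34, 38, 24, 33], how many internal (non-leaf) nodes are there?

Tree built from: [37, 15, 23, 20, 1, 36, 34, 38, 24, 33]
Tree (level-order array): [37, 15, 38, 1, 23, None, None, None, None, 20, 36, None, None, 34, None, 24, None, None, 33]
Rule: An internal node has at least one child.
Per-node child counts:
  node 37: 2 child(ren)
  node 15: 2 child(ren)
  node 1: 0 child(ren)
  node 23: 2 child(ren)
  node 20: 0 child(ren)
  node 36: 1 child(ren)
  node 34: 1 child(ren)
  node 24: 1 child(ren)
  node 33: 0 child(ren)
  node 38: 0 child(ren)
Matching nodes: [37, 15, 23, 36, 34, 24]
Count of internal (non-leaf) nodes: 6


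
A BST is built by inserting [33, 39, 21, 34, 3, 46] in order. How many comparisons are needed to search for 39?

Search path for 39: 33 -> 39
Found: True
Comparisons: 2


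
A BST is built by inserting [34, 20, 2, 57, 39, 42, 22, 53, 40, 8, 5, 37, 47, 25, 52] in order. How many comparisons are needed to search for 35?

Search path for 35: 34 -> 57 -> 39 -> 37
Found: False
Comparisons: 4


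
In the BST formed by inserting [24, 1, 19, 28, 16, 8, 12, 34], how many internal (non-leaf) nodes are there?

Tree built from: [24, 1, 19, 28, 16, 8, 12, 34]
Tree (level-order array): [24, 1, 28, None, 19, None, 34, 16, None, None, None, 8, None, None, 12]
Rule: An internal node has at least one child.
Per-node child counts:
  node 24: 2 child(ren)
  node 1: 1 child(ren)
  node 19: 1 child(ren)
  node 16: 1 child(ren)
  node 8: 1 child(ren)
  node 12: 0 child(ren)
  node 28: 1 child(ren)
  node 34: 0 child(ren)
Matching nodes: [24, 1, 19, 16, 8, 28]
Count of internal (non-leaf) nodes: 6


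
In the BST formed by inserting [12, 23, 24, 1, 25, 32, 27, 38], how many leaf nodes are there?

Tree built from: [12, 23, 24, 1, 25, 32, 27, 38]
Tree (level-order array): [12, 1, 23, None, None, None, 24, None, 25, None, 32, 27, 38]
Rule: A leaf has 0 children.
Per-node child counts:
  node 12: 2 child(ren)
  node 1: 0 child(ren)
  node 23: 1 child(ren)
  node 24: 1 child(ren)
  node 25: 1 child(ren)
  node 32: 2 child(ren)
  node 27: 0 child(ren)
  node 38: 0 child(ren)
Matching nodes: [1, 27, 38]
Count of leaf nodes: 3


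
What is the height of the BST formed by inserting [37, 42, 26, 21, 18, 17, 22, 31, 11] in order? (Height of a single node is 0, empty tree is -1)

Insertion order: [37, 42, 26, 21, 18, 17, 22, 31, 11]
Tree (level-order array): [37, 26, 42, 21, 31, None, None, 18, 22, None, None, 17, None, None, None, 11]
Compute height bottom-up (empty subtree = -1):
  height(11) = 1 + max(-1, -1) = 0
  height(17) = 1 + max(0, -1) = 1
  height(18) = 1 + max(1, -1) = 2
  height(22) = 1 + max(-1, -1) = 0
  height(21) = 1 + max(2, 0) = 3
  height(31) = 1 + max(-1, -1) = 0
  height(26) = 1 + max(3, 0) = 4
  height(42) = 1 + max(-1, -1) = 0
  height(37) = 1 + max(4, 0) = 5
Height = 5


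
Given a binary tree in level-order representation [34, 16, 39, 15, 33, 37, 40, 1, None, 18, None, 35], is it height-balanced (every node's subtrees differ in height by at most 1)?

Tree (level-order array): [34, 16, 39, 15, 33, 37, 40, 1, None, 18, None, 35]
Definition: a tree is height-balanced if, at every node, |h(left) - h(right)| <= 1 (empty subtree has height -1).
Bottom-up per-node check:
  node 1: h_left=-1, h_right=-1, diff=0 [OK], height=0
  node 15: h_left=0, h_right=-1, diff=1 [OK], height=1
  node 18: h_left=-1, h_right=-1, diff=0 [OK], height=0
  node 33: h_left=0, h_right=-1, diff=1 [OK], height=1
  node 16: h_left=1, h_right=1, diff=0 [OK], height=2
  node 35: h_left=-1, h_right=-1, diff=0 [OK], height=0
  node 37: h_left=0, h_right=-1, diff=1 [OK], height=1
  node 40: h_left=-1, h_right=-1, diff=0 [OK], height=0
  node 39: h_left=1, h_right=0, diff=1 [OK], height=2
  node 34: h_left=2, h_right=2, diff=0 [OK], height=3
All nodes satisfy the balance condition.
Result: Balanced


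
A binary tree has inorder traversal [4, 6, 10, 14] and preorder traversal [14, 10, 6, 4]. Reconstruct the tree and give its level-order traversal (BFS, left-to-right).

Inorder:  [4, 6, 10, 14]
Preorder: [14, 10, 6, 4]
Algorithm: preorder visits root first, so consume preorder in order;
for each root, split the current inorder slice at that value into
left-subtree inorder and right-subtree inorder, then recurse.
Recursive splits:
  root=14; inorder splits into left=[4, 6, 10], right=[]
  root=10; inorder splits into left=[4, 6], right=[]
  root=6; inorder splits into left=[4], right=[]
  root=4; inorder splits into left=[], right=[]
Reconstructed level-order: [14, 10, 6, 4]


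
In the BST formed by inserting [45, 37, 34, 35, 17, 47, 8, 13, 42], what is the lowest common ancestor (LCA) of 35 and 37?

Tree insertion order: [45, 37, 34, 35, 17, 47, 8, 13, 42]
Tree (level-order array): [45, 37, 47, 34, 42, None, None, 17, 35, None, None, 8, None, None, None, None, 13]
In a BST, the LCA of p=35, q=37 is the first node v on the
root-to-leaf path with p <= v <= q (go left if both < v, right if both > v).
Walk from root:
  at 45: both 35 and 37 < 45, go left
  at 37: 35 <= 37 <= 37, this is the LCA
LCA = 37


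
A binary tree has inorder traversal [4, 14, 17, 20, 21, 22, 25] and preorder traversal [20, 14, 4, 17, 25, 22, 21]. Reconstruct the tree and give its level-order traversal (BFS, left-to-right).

Inorder:  [4, 14, 17, 20, 21, 22, 25]
Preorder: [20, 14, 4, 17, 25, 22, 21]
Algorithm: preorder visits root first, so consume preorder in order;
for each root, split the current inorder slice at that value into
left-subtree inorder and right-subtree inorder, then recurse.
Recursive splits:
  root=20; inorder splits into left=[4, 14, 17], right=[21, 22, 25]
  root=14; inorder splits into left=[4], right=[17]
  root=4; inorder splits into left=[], right=[]
  root=17; inorder splits into left=[], right=[]
  root=25; inorder splits into left=[21, 22], right=[]
  root=22; inorder splits into left=[21], right=[]
  root=21; inorder splits into left=[], right=[]
Reconstructed level-order: [20, 14, 25, 4, 17, 22, 21]


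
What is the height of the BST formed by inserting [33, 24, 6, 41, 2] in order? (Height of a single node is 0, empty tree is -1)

Insertion order: [33, 24, 6, 41, 2]
Tree (level-order array): [33, 24, 41, 6, None, None, None, 2]
Compute height bottom-up (empty subtree = -1):
  height(2) = 1 + max(-1, -1) = 0
  height(6) = 1 + max(0, -1) = 1
  height(24) = 1 + max(1, -1) = 2
  height(41) = 1 + max(-1, -1) = 0
  height(33) = 1 + max(2, 0) = 3
Height = 3


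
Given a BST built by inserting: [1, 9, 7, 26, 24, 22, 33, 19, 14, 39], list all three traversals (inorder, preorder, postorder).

Tree insertion order: [1, 9, 7, 26, 24, 22, 33, 19, 14, 39]
Tree (level-order array): [1, None, 9, 7, 26, None, None, 24, 33, 22, None, None, 39, 19, None, None, None, 14]
Inorder (L, root, R): [1, 7, 9, 14, 19, 22, 24, 26, 33, 39]
Preorder (root, L, R): [1, 9, 7, 26, 24, 22, 19, 14, 33, 39]
Postorder (L, R, root): [7, 14, 19, 22, 24, 39, 33, 26, 9, 1]


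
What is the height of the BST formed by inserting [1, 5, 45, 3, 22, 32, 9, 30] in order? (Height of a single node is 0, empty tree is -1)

Insertion order: [1, 5, 45, 3, 22, 32, 9, 30]
Tree (level-order array): [1, None, 5, 3, 45, None, None, 22, None, 9, 32, None, None, 30]
Compute height bottom-up (empty subtree = -1):
  height(3) = 1 + max(-1, -1) = 0
  height(9) = 1 + max(-1, -1) = 0
  height(30) = 1 + max(-1, -1) = 0
  height(32) = 1 + max(0, -1) = 1
  height(22) = 1 + max(0, 1) = 2
  height(45) = 1 + max(2, -1) = 3
  height(5) = 1 + max(0, 3) = 4
  height(1) = 1 + max(-1, 4) = 5
Height = 5
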